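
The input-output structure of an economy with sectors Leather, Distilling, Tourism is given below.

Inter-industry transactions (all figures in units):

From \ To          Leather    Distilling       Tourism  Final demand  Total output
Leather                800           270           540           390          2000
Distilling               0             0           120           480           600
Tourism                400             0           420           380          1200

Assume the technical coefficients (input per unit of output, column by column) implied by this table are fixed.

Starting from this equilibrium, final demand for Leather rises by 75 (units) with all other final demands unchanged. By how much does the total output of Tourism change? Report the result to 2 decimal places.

Δx_T = 51.55

Technical coefficients a_ij = z_ij / X_j:
  a_LL = 800/2000 = 0.40, a_DL = 0/2000 = 0.00, a_TL = 400/2000 = 0.20
  a_LD = 270/600 = 0.45, a_DD = 0/600 = 0.00, a_TD = 0/600 = 0.00
  a_LT = 540/1200 = 0.45, a_DT = 120/1200 = 0.10, a_TT = 420/1200 = 0.35
I − A =
  [   0.60    -0.45    -0.45]
  [   0.00     1.00    -0.10]
  [  -0.20     0.00     0.65]
Cofactors of I−A, C_ij = (−1)^(i+j)·(minor ij) (rows/columns in the sector order above):
  C_11 = (1.00)(0.65) − (-0.10)(0.00) = 0.6500
  C_12 = −[(0.00)(0.65) − (-0.10)(-0.20)] = 0.0200
  C_13 = (0.00)(0.00) − (1.00)(-0.20) = 0.2000
  C_21 = −[(-0.45)(0.65) − (-0.45)(0.00)] = 0.2925
  C_22 = (0.60)(0.65) − (-0.45)(-0.20) = 0.3000
  C_23 = −[(0.60)(0.00) − (-0.45)(-0.20)] = 0.0900
  C_31 = (-0.45)(-0.10) − (-0.45)(1.00) = 0.4950
  C_32 = −[(0.60)(-0.10) − (-0.45)(0.00)] = 0.0600
  C_33 = (0.60)(1.00) − (-0.45)(0.00) = 0.6000
det(I−A) = Σ_j (I−A)_1j·C_1j = (0.60)(0.6500) + (-0.45)(0.0200) + (-0.45)(0.2000) = 0.2910
adj(I−A) = Cᵀ =
  [ 0.6500   0.2925   0.4950]
  [ 0.0200   0.3000   0.0600]
  [ 0.2000   0.0900   0.6000]
(I − A)⁻¹ = adj(I−A) / det(I−A) ≈
  [   2.2337     1.0052     1.7010]
  [   0.0687     1.0309     0.2062]
  [   0.6873     0.3093     2.0619]
Δx = (I − A)⁻¹ Δd with Δd having +75 in the Leather component and 0 elsewhere.
So Δx_T = L_TL · (+75), where L_TL = adj(I−A)_TL / det(I−A) = 0.2000 / 0.2910.
Δx_T = 0.2000 × (+75) / 0.2910 = 15.00 / 0.2910 ≈ 51.55.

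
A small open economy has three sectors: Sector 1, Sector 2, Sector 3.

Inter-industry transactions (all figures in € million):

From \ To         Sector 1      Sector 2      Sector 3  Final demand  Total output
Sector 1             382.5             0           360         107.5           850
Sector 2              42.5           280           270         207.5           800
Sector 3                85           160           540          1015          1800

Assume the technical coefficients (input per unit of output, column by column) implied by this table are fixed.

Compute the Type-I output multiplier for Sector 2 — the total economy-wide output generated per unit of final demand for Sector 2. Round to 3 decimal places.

Technical coefficients a_ij = z_ij / X_j:
  a_11 = 382.5/850 = 0.45, a_21 = 42.5/850 = 0.05, a_31 = 85/850 = 0.10
  a_12 = 0/800 = 0.00, a_22 = 280/800 = 0.35, a_32 = 160/800 = 0.20
  a_13 = 360/1800 = 0.20, a_23 = 270/1800 = 0.15, a_33 = 540/1800 = 0.30
I − A =
  [   0.55     0.00    -0.20]
  [  -0.05     0.65    -0.15]
  [  -0.10    -0.20     0.70]
Cofactors of I−A, C_ij = (−1)^(i+j)·(minor ij) (rows/columns in the sector order above):
  C_11 = (0.65)(0.70) − (-0.15)(-0.20) = 0.4250
  C_12 = −[(-0.05)(0.70) − (-0.15)(-0.10)] = 0.0500
  C_13 = (-0.05)(-0.20) − (0.65)(-0.10) = 0.0750
  C_21 = −[(0.00)(0.70) − (-0.20)(-0.20)] = 0.0400
  C_22 = (0.55)(0.70) − (-0.20)(-0.10) = 0.3650
  C_23 = −[(0.55)(-0.20) − (0.00)(-0.10)] = 0.1100
  C_31 = (0.00)(-0.15) − (-0.20)(0.65) = 0.1300
  C_32 = −[(0.55)(-0.15) − (-0.20)(-0.05)] = 0.0925
  C_33 = (0.55)(0.65) − (0.00)(-0.05) = 0.3575
det(I−A) = Σ_j (I−A)_1j·C_1j = (0.55)(0.4250) + (0.00)(0.0500) + (-0.20)(0.0750) = 0.21875
adj(I−A) = Cᵀ =
  [ 0.4250   0.0400   0.1300]
  [ 0.0500   0.3650   0.0925]
  [ 0.0750   0.1100   0.3575]
(I − A)⁻¹ = adj(I−A) / det(I−A) ≈
  [   1.9429     0.1829     0.5943]
  [   0.2286     1.6686     0.4229]
  [   0.3429     0.5029     1.6343]
The output multiplier for sector j is the column-j sum of the Leontief inverse (I − A)⁻¹ = adj(I−A) / det(I−A).
Column 2 of adj(I−A): (0.0400, 0.3650, 0.1100); det(I−A) = 0.21875.
m_2 = (0.0400 + 0.3650 + 0.1100) / 0.21875 = 0.515 / 0.21875 ≈ 2.354.

m_2 = 2.354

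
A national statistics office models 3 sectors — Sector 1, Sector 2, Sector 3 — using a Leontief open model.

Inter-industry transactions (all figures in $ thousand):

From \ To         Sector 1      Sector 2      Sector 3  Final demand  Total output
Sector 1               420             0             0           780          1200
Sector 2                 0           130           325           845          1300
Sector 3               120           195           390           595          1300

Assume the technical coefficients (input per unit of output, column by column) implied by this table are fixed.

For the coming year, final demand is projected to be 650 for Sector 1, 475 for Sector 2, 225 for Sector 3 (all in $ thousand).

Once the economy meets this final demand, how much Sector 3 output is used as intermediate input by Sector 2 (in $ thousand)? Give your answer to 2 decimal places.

Technical coefficients a_ij = z_ij / X_j:
  a_11 = 420/1200 = 0.35, a_21 = 0/1200 = 0.00, a_31 = 120/1200 = 0.10
  a_12 = 0/1300 = 0.00, a_22 = 130/1300 = 0.10, a_32 = 195/1300 = 0.15
  a_13 = 0/1300 = 0.00, a_23 = 325/1300 = 0.25, a_33 = 390/1300 = 0.30
I − A =
  [   0.65     0.00     0.00]
  [   0.00     0.90    -0.25]
  [  -0.10    -0.15     0.70]
Cofactors of I−A, C_ij = (−1)^(i+j)·(minor ij) (rows/columns in the sector order above):
  C_11 = (0.90)(0.70) − (-0.25)(-0.15) = 0.5925
  C_12 = −[(0.00)(0.70) − (-0.25)(-0.10)] = 0.0250
  C_13 = (0.00)(-0.15) − (0.90)(-0.10) = 0.0900
  C_21 = −[(0.00)(0.70) − (0.00)(-0.15)] = 0.0000
  C_22 = (0.65)(0.70) − (0.00)(-0.10) = 0.4550
  C_23 = −[(0.65)(-0.15) − (0.00)(-0.10)] = 0.0975
  C_31 = (0.00)(-0.25) − (0.00)(0.90) = 0.0000
  C_32 = −[(0.65)(-0.25) − (0.00)(0.00)] = 0.1625
  C_33 = (0.65)(0.90) − (0.00)(0.00) = 0.5850
det(I−A) = Σ_j (I−A)_1j·C_1j = (0.65)(0.5925) + (0.00)(0.0250) + (0.00)(0.0900) = 0.385125
adj(I−A) = Cᵀ =
  [ 0.5925   0.0000   0.0000]
  [ 0.0250   0.4550   0.1625]
  [ 0.0900   0.0975   0.5850]
(I − A)⁻¹ = adj(I−A) / det(I−A) ≈
  [   1.5385     0.0000     0.0000]
  [   0.0649     1.1814     0.4219]
  [   0.2337     0.2532     1.5190]
First solve x = (I − A)⁻¹ d = adj(I−A)·d / det(I−A); in particular x_2 = (0.0250·650 + 0.4550·475 + 0.1625·225) / 0.385125 = 268.9375 / 0.385125 ≈ 698.3122.
Intermediate flow from 3 to 2: z_32 = a_32 · x_2 = 0.15 × 268.9375 / 0.385125 = 40.340625 / 0.385125 ≈ 104.75.

z_32 = 104.75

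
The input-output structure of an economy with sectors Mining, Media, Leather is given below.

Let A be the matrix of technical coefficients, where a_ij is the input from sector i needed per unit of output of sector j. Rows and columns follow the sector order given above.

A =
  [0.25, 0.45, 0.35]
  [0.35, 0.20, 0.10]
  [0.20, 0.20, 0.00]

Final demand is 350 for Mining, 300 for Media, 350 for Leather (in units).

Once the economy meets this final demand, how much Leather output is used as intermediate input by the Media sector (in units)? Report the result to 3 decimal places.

I − A =
  [   0.75    -0.45    -0.35]
  [  -0.35     0.80    -0.10]
  [  -0.20    -0.20     1.00]
Cofactors of I−A, C_ij = (−1)^(i+j)·(minor ij) (rows/columns in the sector order above):
  C_11 = (0.80)(1.00) − (-0.10)(-0.20) = 0.7800
  C_12 = −[(-0.35)(1.00) − (-0.10)(-0.20)] = 0.3700
  C_13 = (-0.35)(-0.20) − (0.80)(-0.20) = 0.2300
  C_21 = −[(-0.45)(1.00) − (-0.35)(-0.20)] = 0.5200
  C_22 = (0.75)(1.00) − (-0.35)(-0.20) = 0.6800
  C_23 = −[(0.75)(-0.20) − (-0.45)(-0.20)] = 0.2400
  C_31 = (-0.45)(-0.10) − (-0.35)(0.80) = 0.3250
  C_32 = −[(0.75)(-0.10) − (-0.35)(-0.35)] = 0.1975
  C_33 = (0.75)(0.80) − (-0.45)(-0.35) = 0.4425
det(I−A) = Σ_j (I−A)_1j·C_1j = (0.75)(0.7800) + (-0.45)(0.3700) + (-0.35)(0.2300) = 0.3380
adj(I−A) = Cᵀ =
  [ 0.7800   0.5200   0.3250]
  [ 0.3700   0.6800   0.1975]
  [ 0.2300   0.2400   0.4425]
(I − A)⁻¹ = adj(I−A) / det(I−A) ≈
  [   2.3077     1.5385     0.9615]
  [   1.0947     2.0118     0.5843]
  [   0.6805     0.7101     1.3092]
First solve x = (I − A)⁻¹ d = adj(I−A)·d / det(I−A); in particular x_2 = (0.3700·350 + 0.6800·300 + 0.1975·350) / 0.3380 = 402.625 / 0.3380 ≈ 1191.19822.
Intermediate flow from 3 to 2: z_32 = a_32 · x_2 = 0.20 × 402.625 / 0.3380 = 80.525 / 0.3380 ≈ 238.240.

z_32 = 238.240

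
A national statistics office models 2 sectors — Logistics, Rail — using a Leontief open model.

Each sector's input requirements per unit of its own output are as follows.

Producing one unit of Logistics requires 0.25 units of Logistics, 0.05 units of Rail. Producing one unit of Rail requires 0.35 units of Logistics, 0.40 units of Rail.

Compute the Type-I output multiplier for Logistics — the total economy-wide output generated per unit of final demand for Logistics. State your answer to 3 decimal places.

I − A =
  [   0.75    -0.35]
  [  -0.05     0.60]
det(I−A) = (0.75)(0.60) − (-0.35)(-0.05) = 0.4325
adj(I−A) = [[0.60, 0.35], [0.05, 0.75]]
(I − A)⁻¹ = adj(I−A) / det(I−A) ≈
  [   1.3873     0.8092]
  [   0.1156     1.7341]
The output multiplier for sector j is the column-j sum of the Leontief inverse (I − A)⁻¹ = adj(I−A) / det(I−A).
Column 1 of adj(I−A): (0.60, 0.05); det(I−A) = 0.4325.
m_1 = (0.60 + 0.05) / 0.4325 = 0.65 / 0.4325 ≈ 1.503.

m_1 = 1.503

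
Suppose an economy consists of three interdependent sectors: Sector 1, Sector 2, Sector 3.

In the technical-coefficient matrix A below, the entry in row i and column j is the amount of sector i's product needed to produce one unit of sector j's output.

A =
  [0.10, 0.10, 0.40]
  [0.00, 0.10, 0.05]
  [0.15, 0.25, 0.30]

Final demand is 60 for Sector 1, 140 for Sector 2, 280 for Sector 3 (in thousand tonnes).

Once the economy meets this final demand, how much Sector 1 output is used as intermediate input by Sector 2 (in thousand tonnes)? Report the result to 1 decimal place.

I − A =
  [   0.90    -0.10    -0.40]
  [   0.00     0.90    -0.05]
  [  -0.15    -0.25     0.70]
Cofactors of I−A, C_ij = (−1)^(i+j)·(minor ij) (rows/columns in the sector order above):
  C_11 = (0.90)(0.70) − (-0.05)(-0.25) = 0.6175
  C_12 = −[(0.00)(0.70) − (-0.05)(-0.15)] = 0.0075
  C_13 = (0.00)(-0.25) − (0.90)(-0.15) = 0.1350
  C_21 = −[(-0.10)(0.70) − (-0.40)(-0.25)] = 0.1700
  C_22 = (0.90)(0.70) − (-0.40)(-0.15) = 0.5700
  C_23 = −[(0.90)(-0.25) − (-0.10)(-0.15)] = 0.2400
  C_31 = (-0.10)(-0.05) − (-0.40)(0.90) = 0.3650
  C_32 = −[(0.90)(-0.05) − (-0.40)(0.00)] = 0.0450
  C_33 = (0.90)(0.90) − (-0.10)(0.00) = 0.8100
det(I−A) = Σ_j (I−A)_1j·C_1j = (0.90)(0.6175) + (-0.10)(0.0075) + (-0.40)(0.1350) = 0.5010
adj(I−A) = Cᵀ =
  [ 0.6175   0.1700   0.3650]
  [ 0.0075   0.5700   0.0450]
  [ 0.1350   0.2400   0.8100]
(I − A)⁻¹ = adj(I−A) / det(I−A) ≈
  [   1.2325     0.3393     0.7285]
  [   0.0150     1.1377     0.0898]
  [   0.2695     0.4790     1.6168]
First solve x = (I − A)⁻¹ d = adj(I−A)·d / det(I−A); in particular x_2 = (0.0075·60 + 0.5700·140 + 0.0450·280) / 0.5010 = 92.85 / 0.5010 ≈ 185.329.
Intermediate flow from 1 to 2: z_12 = a_12 · x_2 = 0.10 × 92.85 / 0.5010 = 9.285 / 0.5010 ≈ 18.5.

z_12 = 18.5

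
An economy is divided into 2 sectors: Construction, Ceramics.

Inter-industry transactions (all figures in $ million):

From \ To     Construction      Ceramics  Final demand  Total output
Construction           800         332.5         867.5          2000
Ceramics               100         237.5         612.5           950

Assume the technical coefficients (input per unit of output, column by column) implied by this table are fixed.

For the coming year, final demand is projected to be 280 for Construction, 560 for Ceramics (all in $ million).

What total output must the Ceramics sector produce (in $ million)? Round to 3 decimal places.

x_2 = 809.249

Technical coefficients a_ij = z_ij / X_j:
  a_11 = 800/2000 = 0.40, a_21 = 100/2000 = 0.05
  a_12 = 332.5/950 = 0.35, a_22 = 237.5/950 = 0.25
I − A =
  [   0.60    -0.35]
  [  -0.05     0.75]
det(I−A) = (0.60)(0.75) − (-0.35)(-0.05) = 0.4325
adj(I−A) = [[0.75, 0.35], [0.05, 0.60]]
(I − A)⁻¹ = adj(I−A) / det(I−A) ≈
  [   1.7341     0.8092]
  [   0.1156     1.3873]
x = (I − A)⁻¹ d = adj(I−A)·d / det(I−A), with det(I−A) = 0.4325:
  x_1 = (0.75·280 + 0.35·560) / 0.4325 = 406.00 / 0.4325 ≈ 938.728
  x_2 = (0.05·280 + 0.60·560) / 0.4325 = 350.00 / 0.4325 ≈ 809.249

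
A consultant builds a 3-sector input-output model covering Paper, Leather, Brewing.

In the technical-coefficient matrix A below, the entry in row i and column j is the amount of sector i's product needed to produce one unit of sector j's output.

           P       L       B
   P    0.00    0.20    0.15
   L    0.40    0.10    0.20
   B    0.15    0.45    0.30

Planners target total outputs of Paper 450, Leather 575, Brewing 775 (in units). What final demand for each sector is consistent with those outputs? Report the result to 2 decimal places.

d_P = 218.75, d_L = 182.50, d_B = 216.25

I − A =
  [   1.00    -0.20    -0.15]
  [  -0.40     0.90    -0.20]
  [  -0.15    -0.45     0.70]
d = (I − A) x:
  d_P = (+1.00)·450 + (-0.20)·575 + (-0.15)·775 = 218.75
  d_L = (-0.40)·450 + (+0.90)·575 + (-0.20)·775 = 182.50
  d_B = (-0.15)·450 + (-0.45)·575 + (+0.70)·775 = 216.25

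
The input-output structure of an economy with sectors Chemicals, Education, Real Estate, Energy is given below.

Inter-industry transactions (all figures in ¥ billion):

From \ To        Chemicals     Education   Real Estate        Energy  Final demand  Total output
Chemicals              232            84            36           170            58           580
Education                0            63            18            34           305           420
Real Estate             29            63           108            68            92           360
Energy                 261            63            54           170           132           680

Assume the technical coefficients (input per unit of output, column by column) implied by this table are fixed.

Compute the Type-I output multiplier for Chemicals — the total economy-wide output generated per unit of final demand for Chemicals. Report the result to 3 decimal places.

m_1 = 4.531

Technical coefficients a_ij = z_ij / X_j:
  a_11 = 232/580 = 0.40, a_21 = 0/580 = 0.00, a_31 = 29/580 = 0.05, a_41 = 261/580 = 0.45
  a_12 = 84/420 = 0.20, a_22 = 63/420 = 0.15, a_32 = 63/420 = 0.15, a_42 = 63/420 = 0.15
  a_13 = 36/360 = 0.10, a_23 = 18/360 = 0.05, a_33 = 108/360 = 0.30, a_43 = 54/360 = 0.15
  a_14 = 170/680 = 0.25, a_24 = 34/680 = 0.05, a_34 = 68/680 = 0.10, a_44 = 170/680 = 0.25
I − A =
  [   0.60    -0.20    -0.10    -0.25]
  [   0.00     0.85    -0.05    -0.05]
  [  -0.05    -0.15     0.70    -0.10]
  [  -0.45    -0.15    -0.15     0.75]
Compute the cofactors C_ij = (−1)^(i+j)·(3×3 minor ij) of I−A; the adjugate is their transpose:
adj(I−A) = Cᵀ =
  [ 0.420750   0.146625   0.105750   0.164125]
  [ 0.020250   0.217125   0.023625   0.024375]
  [ 0.073125   0.078000   0.277875   0.066625]
  [ 0.271125   0.147000   0.123750   0.347750]
det(I−A) = Σ_j (I−A)_1j·C_1j = (0.60)(0.420750) + (-0.20)(0.020250) + (-0.10)(0.073125) + (-0.25)(0.271125) = 0.17330625
(I − A)⁻¹ = adj(I−A) / det(I−A) ≈
  [   2.4278     0.8460     0.6102     0.9470]
  [   0.1168     1.2528     0.1363     0.1406]
  [   0.4219     0.4501     1.6034     0.3844]
  [   1.5644     0.8482     0.7141     2.0066]
The output multiplier for sector j is the column-j sum of the Leontief inverse (I − A)⁻¹ = adj(I−A) / det(I−A).
Column 1 of adj(I−A): (0.420750, 0.020250, 0.073125, 0.271125); det(I−A) = 0.17330625.
m_1 = (0.420750 + 0.020250 + 0.073125 + 0.271125) / 0.17330625 = 0.78525 / 0.17330625 ≈ 4.531.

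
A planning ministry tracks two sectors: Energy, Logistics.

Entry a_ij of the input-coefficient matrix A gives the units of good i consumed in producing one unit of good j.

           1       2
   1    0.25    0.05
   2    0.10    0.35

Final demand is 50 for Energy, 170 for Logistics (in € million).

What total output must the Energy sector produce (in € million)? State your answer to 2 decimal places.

x_1 = 84.97

I − A =
  [   0.75    -0.05]
  [  -0.10     0.65]
det(I−A) = (0.75)(0.65) − (-0.05)(-0.10) = 0.4825
adj(I−A) = [[0.65, 0.05], [0.10, 0.75]]
(I − A)⁻¹ = adj(I−A) / det(I−A) ≈
  [   1.3472     0.1036]
  [   0.2073     1.5544]
x = (I − A)⁻¹ d = adj(I−A)·d / det(I−A), with det(I−A) = 0.4825:
  x_1 = (0.65·50 + 0.05·170) / 0.4825 = 41.00 / 0.4825 ≈ 84.97
  x_2 = (0.10·50 + 0.75·170) / 0.4825 = 132.50 / 0.4825 ≈ 274.61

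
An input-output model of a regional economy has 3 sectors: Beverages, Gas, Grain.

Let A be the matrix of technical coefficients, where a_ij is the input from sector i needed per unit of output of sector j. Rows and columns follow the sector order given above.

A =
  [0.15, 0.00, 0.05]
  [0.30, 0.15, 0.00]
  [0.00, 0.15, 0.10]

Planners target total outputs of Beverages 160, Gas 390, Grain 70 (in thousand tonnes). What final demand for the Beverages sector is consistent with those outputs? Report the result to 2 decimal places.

d_1 = 132.50

I − A =
  [   0.85     0.00    -0.05]
  [  -0.30     0.85     0.00]
  [   0.00    -0.15     0.90]
d = (I − A) x:
  d_1 = (+0.85)·160 + (+0.00)·390 + (-0.05)·70 = 132.50
  d_2 = (-0.30)·160 + (+0.85)·390 + (+0.00)·70 = 283.50
  d_3 = (+0.00)·160 + (-0.15)·390 + (+0.90)·70 = 4.50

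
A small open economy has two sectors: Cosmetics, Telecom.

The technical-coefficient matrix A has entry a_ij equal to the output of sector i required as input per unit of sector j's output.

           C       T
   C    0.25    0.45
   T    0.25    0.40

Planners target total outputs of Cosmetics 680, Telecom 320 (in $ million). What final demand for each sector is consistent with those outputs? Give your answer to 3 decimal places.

d_C = 366.000, d_T = 22.000

I − A =
  [   0.75    -0.45]
  [  -0.25     0.60]
d = (I − A) x:
  d_C = (+0.75)·680 + (-0.45)·320 = 366.000
  d_T = (-0.25)·680 + (+0.60)·320 = 22.000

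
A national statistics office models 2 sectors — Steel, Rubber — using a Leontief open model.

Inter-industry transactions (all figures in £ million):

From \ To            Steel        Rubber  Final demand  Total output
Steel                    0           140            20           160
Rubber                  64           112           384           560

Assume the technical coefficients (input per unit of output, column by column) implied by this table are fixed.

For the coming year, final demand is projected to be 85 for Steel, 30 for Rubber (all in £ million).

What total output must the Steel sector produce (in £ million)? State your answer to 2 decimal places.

Technical coefficients a_ij = z_ij / X_j:
  a_11 = 0/160 = 0.00, a_21 = 64/160 = 0.40
  a_12 = 140/560 = 0.25, a_22 = 112/560 = 0.20
I − A =
  [   1.00    -0.25]
  [  -0.40     0.80]
det(I−A) = (1.00)(0.80) − (-0.25)(-0.40) = 0.7000
adj(I−A) = [[0.80, 0.25], [0.40, 1.00]]
(I − A)⁻¹ = adj(I−A) / det(I−A) ≈
  [   1.1429     0.3571]
  [   0.5714     1.4286]
x = (I − A)⁻¹ d = adj(I−A)·d / det(I−A), with det(I−A) = 0.7000:
  x_1 = (0.80·85 + 0.25·30) / 0.7000 = 75.50 / 0.7000 ≈ 107.86
  x_2 = (0.40·85 + 1.00·30) / 0.7000 = 64.00 / 0.7000 ≈ 91.43

x_1 = 107.86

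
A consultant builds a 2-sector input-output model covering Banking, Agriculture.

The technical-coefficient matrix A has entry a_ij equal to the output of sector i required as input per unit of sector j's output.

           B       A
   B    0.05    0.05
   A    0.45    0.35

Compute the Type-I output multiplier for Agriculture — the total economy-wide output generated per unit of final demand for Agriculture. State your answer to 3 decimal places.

I − A =
  [   0.95    -0.05]
  [  -0.45     0.65]
det(I−A) = (0.95)(0.65) − (-0.05)(-0.45) = 0.5950
adj(I−A) = [[0.65, 0.05], [0.45, 0.95]]
(I − A)⁻¹ = adj(I−A) / det(I−A) ≈
  [   1.0924     0.0840]
  [   0.7563     1.5966]
The output multiplier for sector j is the column-j sum of the Leontief inverse (I − A)⁻¹ = adj(I−A) / det(I−A).
Column A of adj(I−A): (0.05, 0.95); det(I−A) = 0.5950.
m_A = (0.05 + 0.95) / 0.5950 = 1.00 / 0.5950 ≈ 1.681.

m_A = 1.681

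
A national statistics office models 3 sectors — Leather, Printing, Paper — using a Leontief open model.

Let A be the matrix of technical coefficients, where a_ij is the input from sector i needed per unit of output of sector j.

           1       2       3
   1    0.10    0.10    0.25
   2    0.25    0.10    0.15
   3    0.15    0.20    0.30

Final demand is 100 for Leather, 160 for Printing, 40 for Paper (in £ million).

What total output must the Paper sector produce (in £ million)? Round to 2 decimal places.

I − A =
  [   0.90    -0.10    -0.25]
  [  -0.25     0.90    -0.15]
  [  -0.15    -0.20     0.70]
Cofactors of I−A, C_ij = (−1)^(i+j)·(minor ij) (rows/columns in the sector order above):
  C_11 = (0.90)(0.70) − (-0.15)(-0.20) = 0.6000
  C_12 = −[(-0.25)(0.70) − (-0.15)(-0.15)] = 0.1975
  C_13 = (-0.25)(-0.20) − (0.90)(-0.15) = 0.1850
  C_21 = −[(-0.10)(0.70) − (-0.25)(-0.20)] = 0.1200
  C_22 = (0.90)(0.70) − (-0.25)(-0.15) = 0.5925
  C_23 = −[(0.90)(-0.20) − (-0.10)(-0.15)] = 0.1950
  C_31 = (-0.10)(-0.15) − (-0.25)(0.90) = 0.2400
  C_32 = −[(0.90)(-0.15) − (-0.25)(-0.25)] = 0.1975
  C_33 = (0.90)(0.90) − (-0.10)(-0.25) = 0.7850
det(I−A) = Σ_j (I−A)_1j·C_1j = (0.90)(0.6000) + (-0.10)(0.1975) + (-0.25)(0.1850) = 0.4740
adj(I−A) = Cᵀ =
  [ 0.6000   0.1200   0.2400]
  [ 0.1975   0.5925   0.1975]
  [ 0.1850   0.1950   0.7850]
(I − A)⁻¹ = adj(I−A) / det(I−A) ≈
  [   1.2658     0.2532     0.5063]
  [   0.4167     1.2500     0.4167]
  [   0.3903     0.4114     1.6561]
x = (I − A)⁻¹ d = adj(I−A)·d / det(I−A), with det(I−A) = 0.4740:
  x_1 = (0.6000·100 + 0.1200·160 + 0.2400·40) / 0.4740 = 88.80 / 0.4740 ≈ 187.34
  x_2 = (0.1975·100 + 0.5925·160 + 0.1975·40) / 0.4740 = 122.45 / 0.4740 ≈ 258.33
  x_3 = (0.1850·100 + 0.1950·160 + 0.7850·40) / 0.4740 = 81.10 / 0.4740 ≈ 171.10

x_3 = 171.10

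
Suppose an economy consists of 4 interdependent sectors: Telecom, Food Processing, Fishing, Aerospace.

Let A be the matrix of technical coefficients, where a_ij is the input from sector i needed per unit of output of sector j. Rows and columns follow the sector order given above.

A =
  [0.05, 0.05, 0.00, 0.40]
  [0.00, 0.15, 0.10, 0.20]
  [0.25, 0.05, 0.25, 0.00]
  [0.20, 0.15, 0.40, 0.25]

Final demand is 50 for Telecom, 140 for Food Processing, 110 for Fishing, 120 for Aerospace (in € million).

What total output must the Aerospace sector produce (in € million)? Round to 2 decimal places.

x_4 = 414.65

I − A =
  [   0.95    -0.05     0.00    -0.40]
  [   0.00     0.85    -0.10    -0.20]
  [  -0.25    -0.05     0.75     0.00]
  [  -0.20    -0.15    -0.40     0.75]
Compute the cofactors C_ij = (−1)^(i+j)·(3×3 minor ij) of I−A; the adjugate is their transpose:
adj(I−A) = Cᵀ =
  [ 0.447875   0.081125   0.149750   0.260500]
  [ 0.068750   0.434375   0.139250   0.152500]
  [ 0.153875   0.056000   0.507125   0.097000]
  [ 0.215250   0.138375   0.338250   0.599625]
det(I−A) = Σ_j (I−A)_1j·C_1j = (0.95)(0.447875) + (-0.05)(0.068750) + (0.00)(0.153875) + (-0.40)(0.215250) = 0.33594375
(I − A)⁻¹ = adj(I−A) / det(I−A) ≈
  [   1.3332     0.2415     0.4458     0.7754]
  [   0.2046     1.2930     0.4145     0.4539]
  [   0.4580     0.1667     1.5096     0.2887]
  [   0.6407     0.4119     1.0069     1.7849]
x = (I − A)⁻¹ d = adj(I−A)·d / det(I−A), with det(I−A) = 0.33594375:
  x_1 = (0.447875·50 + 0.081125·140 + 0.149750·110 + 0.260500·120) / 0.33594375 = 81.48375 / 0.33594375 ≈ 242.55
  x_2 = (0.068750·50 + 0.434375·140 + 0.139250·110 + 0.152500·120) / 0.33594375 = 97.8675 / 0.33594375 ≈ 291.32
  x_3 = (0.153875·50 + 0.056000·140 + 0.507125·110 + 0.097000·120) / 0.33594375 = 82.9575 / 0.33594375 ≈ 246.94
  x_4 = (0.215250·50 + 0.138375·140 + 0.338250·110 + 0.599625·120) / 0.33594375 = 139.2975 / 0.33594375 ≈ 414.65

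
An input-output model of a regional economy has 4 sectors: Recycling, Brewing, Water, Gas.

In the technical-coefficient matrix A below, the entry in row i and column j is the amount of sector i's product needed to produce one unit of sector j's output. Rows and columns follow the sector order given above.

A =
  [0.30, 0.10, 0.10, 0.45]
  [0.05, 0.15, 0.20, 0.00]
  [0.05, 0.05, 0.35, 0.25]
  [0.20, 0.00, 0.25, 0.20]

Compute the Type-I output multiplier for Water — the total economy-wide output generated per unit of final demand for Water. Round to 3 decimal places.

I − A =
  [   0.70    -0.10    -0.10    -0.45]
  [  -0.05     0.85    -0.20     0.00]
  [  -0.05    -0.05     0.65    -0.25]
  [  -0.20     0.00    -0.25     0.80]
Compute the cofactors C_ij = (−1)^(i+j)·(3×3 minor ij) of I−A; the adjugate is their transpose:
adj(I−A) = Cᵀ =
  [ 0.380875   0.055375   0.179625   0.270375]
  [ 0.040875   0.247125   0.103625   0.055375]
  [ 0.078500   0.032500   0.395500   0.167750]
  [ 0.119750   0.024000   0.168500   0.371000]
det(I−A) = Σ_j (I−A)_1j·C_1j = (0.70)(0.380875) + (-0.10)(0.040875) + (-0.10)(0.078500) + (-0.45)(0.119750) = 0.2007875
(I − A)⁻¹ = adj(I−A) / det(I−A) ≈
  [   1.8969     0.2758     0.8946     1.3466]
  [   0.2036     1.2308     0.5161     0.2758]
  [   0.3910     0.1619     1.9697     0.8355]
  [   0.5964     0.1195     0.8392     1.8477]
The output multiplier for sector j is the column-j sum of the Leontief inverse (I − A)⁻¹ = adj(I−A) / det(I−A).
Column 3 of adj(I−A): (0.179625, 0.103625, 0.395500, 0.168500); det(I−A) = 0.2007875.
m_3 = (0.179625 + 0.103625 + 0.395500 + 0.168500) / 0.2007875 = 0.84725 / 0.2007875 ≈ 4.220.

m_3 = 4.220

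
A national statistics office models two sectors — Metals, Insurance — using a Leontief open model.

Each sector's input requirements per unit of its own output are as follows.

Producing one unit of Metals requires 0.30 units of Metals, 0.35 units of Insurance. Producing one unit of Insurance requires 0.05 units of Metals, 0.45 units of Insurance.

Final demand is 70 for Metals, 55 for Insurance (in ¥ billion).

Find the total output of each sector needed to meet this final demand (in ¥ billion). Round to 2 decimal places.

x_M = 112.24, x_I = 171.43

I − A =
  [   0.70    -0.05]
  [  -0.35     0.55]
det(I−A) = (0.70)(0.55) − (-0.05)(-0.35) = 0.3675
adj(I−A) = [[0.55, 0.05], [0.35, 0.70]]
(I − A)⁻¹ = adj(I−A) / det(I−A) ≈
  [   1.4966     0.1361]
  [   0.9524     1.9048]
x = (I − A)⁻¹ d = adj(I−A)·d / det(I−A), with det(I−A) = 0.3675:
  x_M = (0.55·70 + 0.05·55) / 0.3675 = 41.25 / 0.3675 ≈ 112.24
  x_I = (0.35·70 + 0.70·55) / 0.3675 = 63.00 / 0.3675 ≈ 171.43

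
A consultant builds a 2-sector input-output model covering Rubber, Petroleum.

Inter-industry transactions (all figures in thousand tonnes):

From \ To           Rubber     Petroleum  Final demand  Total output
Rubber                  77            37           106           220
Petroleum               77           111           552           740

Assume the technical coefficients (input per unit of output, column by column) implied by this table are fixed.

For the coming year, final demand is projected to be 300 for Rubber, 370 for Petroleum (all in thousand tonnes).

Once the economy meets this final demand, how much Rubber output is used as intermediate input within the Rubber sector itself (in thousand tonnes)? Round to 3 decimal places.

z_11 = 178.925

Technical coefficients a_ij = z_ij / X_j:
  a_11 = 77/220 = 0.35, a_21 = 77/220 = 0.35
  a_12 = 37/740 = 0.05, a_22 = 111/740 = 0.15
I − A =
  [   0.65    -0.05]
  [  -0.35     0.85]
det(I−A) = (0.65)(0.85) − (-0.05)(-0.35) = 0.5350
adj(I−A) = [[0.85, 0.05], [0.35, 0.65]]
(I − A)⁻¹ = adj(I−A) / det(I−A) ≈
  [   1.5888     0.0935]
  [   0.6542     1.2150]
First solve x = (I − A)⁻¹ d = adj(I−A)·d / det(I−A); in particular x_1 = (0.85·300 + 0.05·370) / 0.5350 = 273.50 / 0.5350 ≈ 511.21495.
Intermediate flow from 1 to 1: z_11 = a_11 · x_1 = 0.35 × 273.50 / 0.5350 = 95.725 / 0.5350 ≈ 178.925.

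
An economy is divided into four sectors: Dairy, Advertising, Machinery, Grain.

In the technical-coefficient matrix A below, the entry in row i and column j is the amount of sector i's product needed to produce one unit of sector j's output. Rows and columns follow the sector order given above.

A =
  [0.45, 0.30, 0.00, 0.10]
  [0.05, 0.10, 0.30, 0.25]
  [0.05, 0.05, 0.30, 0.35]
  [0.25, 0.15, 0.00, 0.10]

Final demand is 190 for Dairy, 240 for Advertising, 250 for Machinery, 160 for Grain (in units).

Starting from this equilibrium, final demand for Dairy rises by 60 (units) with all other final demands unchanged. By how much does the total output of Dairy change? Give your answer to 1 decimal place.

Δx_D = 133.0

I − A =
  [   0.55    -0.30     0.00    -0.10]
  [  -0.05     0.90    -0.30    -0.25]
  [  -0.05    -0.05     0.70    -0.35]
  [  -0.25    -0.15     0.00     0.90]
Compute the cofactors C_ij = (−1)^(i+j)·(3×3 minor ij) of I−A; the adjugate is their transpose:
adj(I−A) = Cᵀ =
  [ 0.511500   0.199500   0.085500   0.145500]
  [ 0.115000   0.329000   0.141000   0.159000]
  [ 0.125375   0.092875   0.369375   0.183375]
  [ 0.161250   0.110250   0.047250   0.323250]
det(I−A) = Σ_j (I−A)_1j·C_1j = (0.55)(0.511500) + (-0.30)(0.115000) + (0.00)(0.125375) + (-0.10)(0.161250) = 0.2307
(I − A)⁻¹ = adj(I−A) / det(I−A) ≈
  [   2.2172     0.8648     0.3706     0.6307]
  [   0.4985     1.4261     0.6112     0.6892]
  [   0.5435     0.4026     1.6011     0.7949]
  [   0.6990     0.4779     0.2048     1.4012]
Δx = (I − A)⁻¹ Δd with Δd having +60 in the Dairy component and 0 elsewhere.
So Δx_D = L_DD · (+60), where L_DD = adj(I−A)_DD / det(I−A) = 0.511500 / 0.2307.
Δx_D = 0.511500 × (+60) / 0.2307 = 30.69 / 0.2307 ≈ 133.0.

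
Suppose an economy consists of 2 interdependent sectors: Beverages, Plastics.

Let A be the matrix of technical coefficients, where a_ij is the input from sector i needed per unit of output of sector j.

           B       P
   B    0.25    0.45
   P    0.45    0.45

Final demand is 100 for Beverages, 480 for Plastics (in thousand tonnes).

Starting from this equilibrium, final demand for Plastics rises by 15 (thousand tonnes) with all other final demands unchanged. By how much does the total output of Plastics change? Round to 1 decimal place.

I − A =
  [   0.75    -0.45]
  [  -0.45     0.55]
det(I−A) = (0.75)(0.55) − (-0.45)(-0.45) = 0.2100
adj(I−A) = [[0.55, 0.45], [0.45, 0.75]]
(I − A)⁻¹ = adj(I−A) / det(I−A) ≈
  [   2.6190     2.1429]
  [   2.1429     3.5714]
Δx = (I − A)⁻¹ Δd with Δd having +15 in the Plastics component and 0 elsewhere.
So Δx_P = L_PP · (+15), where L_PP = adj(I−A)_PP / det(I−A) = 0.75 / 0.2100.
Δx_P = 0.75 × (+15) / 0.2100 = 11.25 / 0.2100 ≈ 53.6.

Δx_P = 53.6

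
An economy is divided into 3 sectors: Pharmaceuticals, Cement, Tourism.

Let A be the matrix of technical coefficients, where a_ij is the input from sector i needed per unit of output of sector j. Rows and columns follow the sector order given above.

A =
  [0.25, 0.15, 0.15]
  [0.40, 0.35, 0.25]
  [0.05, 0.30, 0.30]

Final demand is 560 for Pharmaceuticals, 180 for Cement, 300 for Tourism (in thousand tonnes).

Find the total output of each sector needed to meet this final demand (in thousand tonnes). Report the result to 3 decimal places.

x_P = 1284.307, x_C = 1517.526, x_T = 1170.676

I − A =
  [   0.75    -0.15    -0.15]
  [  -0.40     0.65    -0.25]
  [  -0.05    -0.30     0.70]
Cofactors of I−A, C_ij = (−1)^(i+j)·(minor ij) (rows/columns in the sector order above):
  C_11 = (0.65)(0.70) − (-0.25)(-0.30) = 0.3800
  C_12 = −[(-0.40)(0.70) − (-0.25)(-0.05)] = 0.2925
  C_13 = (-0.40)(-0.30) − (0.65)(-0.05) = 0.1525
  C_21 = −[(-0.15)(0.70) − (-0.15)(-0.30)] = 0.1500
  C_22 = (0.75)(0.70) − (-0.15)(-0.05) = 0.5175
  C_23 = −[(0.75)(-0.30) − (-0.15)(-0.05)] = 0.2325
  C_31 = (-0.15)(-0.25) − (-0.15)(0.65) = 0.1350
  C_32 = −[(0.75)(-0.25) − (-0.15)(-0.40)] = 0.2475
  C_33 = (0.75)(0.65) − (-0.15)(-0.40) = 0.4275
det(I−A) = Σ_j (I−A)_1j·C_1j = (0.75)(0.3800) + (-0.15)(0.2925) + (-0.15)(0.1525) = 0.21825
adj(I−A) = Cᵀ =
  [ 0.3800   0.1500   0.1350]
  [ 0.2925   0.5175   0.2475]
  [ 0.1525   0.2325   0.4275]
(I − A)⁻¹ = adj(I−A) / det(I−A) ≈
  [   1.7411     0.6873     0.6186]
  [   1.3402     2.3711     1.1340]
  [   0.6987     1.0653     1.9588]
x = (I − A)⁻¹ d = adj(I−A)·d / det(I−A), with det(I−A) = 0.21825:
  x_P = (0.3800·560 + 0.1500·180 + 0.1350·300) / 0.21825 = 280.30 / 0.21825 ≈ 1284.307
  x_C = (0.2925·560 + 0.5175·180 + 0.2475·300) / 0.21825 = 331.20 / 0.21825 ≈ 1517.526
  x_T = (0.1525·560 + 0.2325·180 + 0.4275·300) / 0.21825 = 255.50 / 0.21825 ≈ 1170.676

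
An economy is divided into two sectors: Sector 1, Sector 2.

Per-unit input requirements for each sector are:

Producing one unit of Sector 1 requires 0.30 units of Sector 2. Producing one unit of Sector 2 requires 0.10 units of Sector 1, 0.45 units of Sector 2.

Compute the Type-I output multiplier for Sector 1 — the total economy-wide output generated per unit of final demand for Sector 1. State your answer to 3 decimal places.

m_1 = 1.635

I − A =
  [   1.00    -0.10]
  [  -0.30     0.55]
det(I−A) = (1.00)(0.55) − (-0.10)(-0.30) = 0.5200
adj(I−A) = [[0.55, 0.10], [0.30, 1.00]]
(I − A)⁻¹ = adj(I−A) / det(I−A) ≈
  [   1.0577     0.1923]
  [   0.5769     1.9231]
The output multiplier for sector j is the column-j sum of the Leontief inverse (I − A)⁻¹ = adj(I−A) / det(I−A).
Column 1 of adj(I−A): (0.55, 0.30); det(I−A) = 0.5200.
m_1 = (0.55 + 0.30) / 0.5200 = 0.85 / 0.5200 ≈ 1.635.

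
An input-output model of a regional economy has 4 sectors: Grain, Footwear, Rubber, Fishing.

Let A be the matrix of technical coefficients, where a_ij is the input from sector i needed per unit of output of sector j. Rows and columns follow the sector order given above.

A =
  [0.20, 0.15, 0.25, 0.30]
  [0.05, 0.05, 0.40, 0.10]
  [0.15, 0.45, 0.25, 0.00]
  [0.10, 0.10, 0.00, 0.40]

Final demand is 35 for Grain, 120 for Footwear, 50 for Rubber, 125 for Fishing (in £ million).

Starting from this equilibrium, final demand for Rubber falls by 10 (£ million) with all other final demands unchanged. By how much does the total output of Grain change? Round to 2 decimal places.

Δx_1 = -9.63

I − A =
  [   0.80    -0.15    -0.25    -0.30]
  [  -0.05     0.95    -0.40    -0.10]
  [  -0.15    -0.45     0.75     0.00]
  [  -0.10    -0.10     0.00     0.60]
Compute the cofactors C_ij = (−1)^(i+j)·(3×3 minor ij) of I−A; the adjugate is their transpose:
adj(I−A) = Cᵀ =
  [ 0.312000   0.157500   0.188000   0.182250]
  [ 0.066000   0.315000   0.190000   0.085500]
  [ 0.102000   0.220500   0.412000   0.087750]
  [ 0.063000   0.078750   0.063000   0.370125]
det(I−A) = Σ_j (I−A)_1j·C_1j = (0.80)(0.312000) + (-0.15)(0.066000) + (-0.25)(0.102000) + (-0.30)(0.063000) = 0.1953
(I − A)⁻¹ = adj(I−A) / det(I−A) ≈
  [   1.5975     0.8065     0.9626     0.9332]
  [   0.3379     1.6129     0.9729     0.4378]
  [   0.5223     1.1290     2.1096     0.4493]
  [   0.3226     0.4032     0.3226     1.8952]
Δx = (I − A)⁻¹ Δd with Δd having -10 in the Rubber component and 0 elsewhere.
So Δx_1 = L_13 · (-10), where L_13 = adj(I−A)_13 / det(I−A) = 0.188000 / 0.1953.
Δx_1 = 0.188000 × (-10) / 0.1953 = -1.88 / 0.1953 ≈ -9.63.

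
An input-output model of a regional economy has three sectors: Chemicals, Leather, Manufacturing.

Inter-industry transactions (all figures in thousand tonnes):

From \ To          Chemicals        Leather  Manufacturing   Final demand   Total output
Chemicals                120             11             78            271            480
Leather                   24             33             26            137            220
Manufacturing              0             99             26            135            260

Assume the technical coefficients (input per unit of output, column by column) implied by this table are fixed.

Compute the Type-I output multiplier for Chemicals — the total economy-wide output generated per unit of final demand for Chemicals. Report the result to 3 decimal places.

m_C = 1.483

Technical coefficients a_ij = z_ij / X_j:
  a_CC = 120/480 = 0.25, a_LC = 24/480 = 0.05, a_MC = 0/480 = 0.00
  a_CL = 11/220 = 0.05, a_LL = 33/220 = 0.15, a_ML = 99/220 = 0.45
  a_CM = 78/260 = 0.30, a_LM = 26/260 = 0.10, a_MM = 26/260 = 0.10
I − A =
  [   0.75    -0.05    -0.30]
  [  -0.05     0.85    -0.10]
  [   0.00    -0.45     0.90]
Cofactors of I−A, C_ij = (−1)^(i+j)·(minor ij) (rows/columns in the sector order above):
  C_11 = (0.85)(0.90) − (-0.10)(-0.45) = 0.7200
  C_12 = −[(-0.05)(0.90) − (-0.10)(0.00)] = 0.0450
  C_13 = (-0.05)(-0.45) − (0.85)(0.00) = 0.0225
  C_21 = −[(-0.05)(0.90) − (-0.30)(-0.45)] = 0.1800
  C_22 = (0.75)(0.90) − (-0.30)(0.00) = 0.6750
  C_23 = −[(0.75)(-0.45) − (-0.05)(0.00)] = 0.3375
  C_31 = (-0.05)(-0.10) − (-0.30)(0.85) = 0.2600
  C_32 = −[(0.75)(-0.10) − (-0.30)(-0.05)] = 0.0900
  C_33 = (0.75)(0.85) − (-0.05)(-0.05) = 0.6350
det(I−A) = Σ_j (I−A)_1j·C_1j = (0.75)(0.7200) + (-0.05)(0.0450) + (-0.30)(0.0225) = 0.5310
adj(I−A) = Cᵀ =
  [ 0.7200   0.1800   0.2600]
  [ 0.0450   0.6750   0.0900]
  [ 0.0225   0.3375   0.6350]
(I − A)⁻¹ = adj(I−A) / det(I−A) ≈
  [   1.3559     0.3390     0.4896]
  [   0.0847     1.2712     0.1695]
  [   0.0424     0.6356     1.1959]
The output multiplier for sector j is the column-j sum of the Leontief inverse (I − A)⁻¹ = adj(I−A) / det(I−A).
Column C of adj(I−A): (0.7200, 0.0450, 0.0225); det(I−A) = 0.5310.
m_C = (0.7200 + 0.0450 + 0.0225) / 0.5310 = 0.7875 / 0.5310 ≈ 1.483.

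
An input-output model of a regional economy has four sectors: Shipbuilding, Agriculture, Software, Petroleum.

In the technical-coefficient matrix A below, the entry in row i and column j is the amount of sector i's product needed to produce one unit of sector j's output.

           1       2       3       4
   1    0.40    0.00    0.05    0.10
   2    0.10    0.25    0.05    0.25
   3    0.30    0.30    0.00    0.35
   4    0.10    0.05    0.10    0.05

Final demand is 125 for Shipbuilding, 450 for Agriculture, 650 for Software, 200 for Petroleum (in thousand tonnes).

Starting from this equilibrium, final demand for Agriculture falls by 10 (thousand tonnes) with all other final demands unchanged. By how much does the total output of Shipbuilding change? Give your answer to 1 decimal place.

I − A =
  [   0.60     0.00    -0.05    -0.10]
  [  -0.10     0.75    -0.05    -0.25]
  [  -0.30    -0.30     1.00    -0.35]
  [  -0.10    -0.05    -0.10     0.95]
Compute the cofactors C_ij = (−1)^(i+j)·(3×3 minor ij) of I−A; the adjugate is their transpose:
adj(I−A) = Cᵀ =
  [ 0.651125   0.023125   0.042750   0.090375]
  [ 0.140000   0.520000   0.050000   0.170000]
  [ 0.274000   0.180000   0.412000   0.228000]
  [ 0.104750   0.048750   0.050500   0.428250]
det(I−A) = Σ_j (I−A)_1j·C_1j = (0.60)(0.651125) + (0.00)(0.140000) + (-0.05)(0.274000) + (-0.10)(0.104750) = 0.3665
(I − A)⁻¹ = adj(I−A) / det(I−A) ≈
  [   1.7766     0.0631     0.1166     0.2466]
  [   0.3820     1.4188     0.1364     0.4638]
  [   0.7476     0.4911     1.1241     0.6221]
  [   0.2858     0.1330     0.1378     1.1685]
Δx = (I − A)⁻¹ Δd with Δd having -10 in the Agriculture component and 0 elsewhere.
So Δx_1 = L_12 · (-10), where L_12 = adj(I−A)_12 / det(I−A) = 0.023125 / 0.3665.
Δx_1 = 0.023125 × (-10) / 0.3665 = -0.23125 / 0.3665 ≈ -0.6.

Δx_1 = -0.6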